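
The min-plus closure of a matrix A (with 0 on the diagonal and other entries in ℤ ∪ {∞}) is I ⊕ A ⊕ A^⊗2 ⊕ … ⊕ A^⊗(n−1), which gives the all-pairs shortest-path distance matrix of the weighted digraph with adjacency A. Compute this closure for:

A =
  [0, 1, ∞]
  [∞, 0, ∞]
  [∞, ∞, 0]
Closure =
  [0, 1, ∞]
  [∞, 0, ∞]
  [∞, ∞, 0]

This is the Floyd-Warshall all-pairs shortest-path computation. For each intermediate vertex k = 0, 1, …, 2, update dist[i][j] ← min(dist[i][j], dist[i][k] + dist[k][j]). The final matrix gives, for each (i, j), the minimum total weight of any directed path from i to j (possibly empty when i = j).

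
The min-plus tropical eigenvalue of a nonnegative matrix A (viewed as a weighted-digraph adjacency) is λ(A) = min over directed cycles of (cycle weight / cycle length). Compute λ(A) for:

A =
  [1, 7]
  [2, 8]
λ(A) = 1

Enumerate directed cycles and compute their means (weight / length). Sample:
  cycle 0 → 0: weight = 1, length = 1, mean = 1/1 ≈ 1.000
  cycle 1 → 1: weight = 8, length = 1, mean = 8/1 ≈ 8.000
  cycle 0 → 1 → 0: weight = 9, length = 2, mean = 9/2 ≈ 4.500
  cycle 1 → 0 → 1: weight = 9, length = 2, mean = 9/2 ≈ 4.500
Minimum mean = 1.000, attained e.g. along the cycle 0 → 0 with weight 1 and length 1. So λ(A) = 1/1 = 1.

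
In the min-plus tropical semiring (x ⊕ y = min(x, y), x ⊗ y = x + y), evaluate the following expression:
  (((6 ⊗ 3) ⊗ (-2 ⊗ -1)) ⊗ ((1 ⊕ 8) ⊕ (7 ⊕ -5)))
(((6 ⊗ 3) ⊗ (-2 ⊗ -1)) ⊗ ((1 ⊕ 8) ⊕ (7 ⊕ -5))) = 1

Expand innermost to outermost. Recall ⊕ takes the minimum of its arguments and ⊗ takes their sum. Working out the expression (((6 ⊗ 3) ⊗ (-2 ⊗ -1)) ⊗ ((1 ⊕ 8) ⊕ (7 ⊕ -5))) gives 1.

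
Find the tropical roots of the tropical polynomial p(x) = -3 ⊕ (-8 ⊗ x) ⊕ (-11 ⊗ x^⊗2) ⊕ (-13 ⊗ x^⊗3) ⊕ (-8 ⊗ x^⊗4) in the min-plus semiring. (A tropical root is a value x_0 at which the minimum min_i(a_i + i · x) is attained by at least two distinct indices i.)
Roots: {-5, 2, 3, 5}

Each tropical root is a break point of the lower envelope of the lines y = a_i + i · x (there are 5 lines, with slopes 0, 1, ..., 4). Only the lines that attain the minimum somewhere contribute to roots; other lines are dominated. Here the surviving (envelope) indices are i = 4, i = 3, i = 2, i = 1, i = 0.
Intersections between consecutive envelope lines give the roots: for adjacent envelope indices i < j the intersection is x = (a_i − a_j) / (j − i). Reading off the sorted break points: {-5, 2, 3, 5}.
Verification: at each break x_0, at least two indices attain the minimum of min_i(a_i + i · x_0).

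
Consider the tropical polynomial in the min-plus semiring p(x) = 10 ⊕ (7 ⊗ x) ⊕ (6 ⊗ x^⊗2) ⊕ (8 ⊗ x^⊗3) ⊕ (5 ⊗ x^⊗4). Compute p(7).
p(7) = 10

A tropical monomial a ⊗ x^⊗i evaluates to a + i · x. Evaluating each term at x = 7:
  Term 0 contributes 10 + 0 · 7 = 10
  Term 1 contributes 7 + 1 · 7 = 14
  Term 2 contributes 6 + 2 · 7 = 20
  Term 3 contributes 8 + 3 · 7 = 29
  Term 4 contributes 5 + 4 · 7 = 33
p(7) = ⊕ of these = min[10, 14, 20, 29, 33] = 10.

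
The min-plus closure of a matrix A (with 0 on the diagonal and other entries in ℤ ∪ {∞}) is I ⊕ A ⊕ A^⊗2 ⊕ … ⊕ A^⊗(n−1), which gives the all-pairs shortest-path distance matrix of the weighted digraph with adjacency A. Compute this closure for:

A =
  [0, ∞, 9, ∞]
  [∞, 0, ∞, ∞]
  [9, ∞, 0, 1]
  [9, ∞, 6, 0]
Closure =
  [0, ∞, 9, 10]
  [∞, 0, ∞, ∞]
  [9, ∞, 0, 1]
  [9, ∞, 6, 0]

This is the Floyd-Warshall all-pairs shortest-path computation. For each intermediate vertex k = 0, 1, …, 3, update dist[i][j] ← min(dist[i][j], dist[i][k] + dist[k][j]). The final matrix gives, for each (i, j), the minimum total weight of any directed path from i to j (possibly empty when i = j).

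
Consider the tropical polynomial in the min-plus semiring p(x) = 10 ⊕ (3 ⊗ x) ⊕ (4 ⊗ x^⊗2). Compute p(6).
p(6) = 9

A tropical monomial a ⊗ x^⊗i evaluates to a + i · x. Evaluating each term at x = 6:
  Term 0 contributes 10 + 0 · 6 = 10
  Term 1 contributes 3 + 1 · 6 = 9
  Term 2 contributes 4 + 2 · 6 = 16
p(6) = ⊕ of these = min[10, 9, 16] = 9.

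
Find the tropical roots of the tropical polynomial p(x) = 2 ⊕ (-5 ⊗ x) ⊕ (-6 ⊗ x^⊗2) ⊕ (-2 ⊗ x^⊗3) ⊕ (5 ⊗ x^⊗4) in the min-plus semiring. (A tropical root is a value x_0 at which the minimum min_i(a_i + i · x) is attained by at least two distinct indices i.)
Roots: {-7, -4, 1, 7}

Each tropical root is a break point of the lower envelope of the lines y = a_i + i · x (there are 5 lines, with slopes 0, 1, ..., 4). Only the lines that attain the minimum somewhere contribute to roots; other lines are dominated. Here the surviving (envelope) indices are i = 4, i = 3, i = 2, i = 1, i = 0.
Intersections between consecutive envelope lines give the roots: for adjacent envelope indices i < j the intersection is x = (a_i − a_j) / (j − i). Reading off the sorted break points: {-7, -4, 1, 7}.
Verification: at each break x_0, at least two indices attain the minimum of min_i(a_i + i · x_0).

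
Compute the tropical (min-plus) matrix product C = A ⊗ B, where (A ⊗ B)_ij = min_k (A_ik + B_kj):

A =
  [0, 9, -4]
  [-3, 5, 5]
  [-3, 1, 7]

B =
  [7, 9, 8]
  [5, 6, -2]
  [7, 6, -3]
A ⊗ B =
  [3, 2, -7]
  [4, 6, 2]
  [4, 6, -1]

Apply the min-plus product entry-by-entry:
  C[0][0] = min over k of (A[0][0] + B[0][0] = 0 + 7 = 7, A[0][1] + B[1][0] = 9 + 5 = 14, A[0][2] + B[2][0] = -4 + 7 = 3) = 3 (attained at k = 2)
  C[0][1] = min over k of (A[0][0] + B[0][1] = 0 + 9 = 9, A[0][1] + B[1][1] = 9 + 6 = 15, A[0][2] + B[2][1] = -4 + 6 = 2) = 2 (attained at k = 2)
  C[0][2] = min over k of (A[0][0] + B[0][2] = 0 + 8 = 8, A[0][1] + B[1][2] = 9 + -2 = 7, A[0][2] + B[2][2] = -4 + -3 = -7) = -7 (attained at k = 2)
  C[1][0] = min over k of (A[1][0] + B[0][0] = -3 + 7 = 4, A[1][1] + B[1][0] = 5 + 5 = 10, A[1][2] + B[2][0] = 5 + 7 = 12) = 4 (attained at k = 0)
  C[1][1] = min over k of (A[1][0] + B[0][1] = -3 + 9 = 6, A[1][1] + B[1][1] = 5 + 6 = 11, A[1][2] + B[2][1] = 5 + 6 = 11) = 6 (attained at k = 0)
  C[1][2] = min over k of (A[1][0] + B[0][2] = -3 + 8 = 5, A[1][1] + B[1][2] = 5 + -2 = 3, A[1][2] + B[2][2] = 5 + -3 = 2) = 2 (attained at k = 2)
  C[2][0] = min over k of (A[2][0] + B[0][0] = -3 + 7 = 4, A[2][1] + B[1][0] = 1 + 5 = 6, A[2][2] + B[2][0] = 7 + 7 = 14) = 4 (attained at k = 0)
  C[2][1] = min over k of (A[2][0] + B[0][1] = -3 + 9 = 6, A[2][1] + B[1][1] = 1 + 6 = 7, A[2][2] + B[2][1] = 7 + 6 = 13) = 6 (attained at k = 0)
  C[2][2] = min over k of (A[2][0] + B[0][2] = -3 + 8 = 5, A[2][1] + B[1][2] = 1 + -2 = -1, A[2][2] + B[2][2] = 7 + -3 = 4) = -1 (attained at k = 1)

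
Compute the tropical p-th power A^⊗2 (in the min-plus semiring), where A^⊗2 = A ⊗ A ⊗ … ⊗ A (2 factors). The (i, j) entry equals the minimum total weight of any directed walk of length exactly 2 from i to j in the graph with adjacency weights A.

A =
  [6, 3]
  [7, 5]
A^⊗2 =
  [10, 8]
  [12, 10]

Each entry (A^⊗2)_ij equals the minimum over all length-2 walks i = v_0 → v_1 → … → v_2 = j of Σ_t A[v_t][v_{t+1}]. For example, for (i, j) = (0, 1) we minimise over 2 possible intermediate vertex sequences; the minimum is 8, attained along the walk 0 → 1 → 1.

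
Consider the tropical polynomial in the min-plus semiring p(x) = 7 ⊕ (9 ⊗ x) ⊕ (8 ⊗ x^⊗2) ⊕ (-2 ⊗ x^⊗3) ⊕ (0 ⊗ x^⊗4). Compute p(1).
p(1) = 1

A tropical monomial a ⊗ x^⊗i evaluates to a + i · x. Evaluating each term at x = 1:
  Term 0 contributes 7 + 0 · 1 = 7
  Term 1 contributes 9 + 1 · 1 = 10
  Term 2 contributes 8 + 2 · 1 = 10
  Term 3 contributes -2 + 3 · 1 = 1
  Term 4 contributes 0 + 4 · 1 = 4
p(1) = ⊕ of these = min[7, 10, 10, 1, 4] = 1.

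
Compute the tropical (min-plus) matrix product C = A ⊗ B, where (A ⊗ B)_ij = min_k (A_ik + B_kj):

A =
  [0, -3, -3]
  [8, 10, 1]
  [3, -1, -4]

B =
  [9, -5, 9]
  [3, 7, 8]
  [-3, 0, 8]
A ⊗ B =
  [-6, -5, 5]
  [-2, 1, 9]
  [-7, -4, 4]

Apply the min-plus product entry-by-entry:
  C[0][0] = min over k of (A[0][0] + B[0][0] = 0 + 9 = 9, A[0][1] + B[1][0] = -3 + 3 = 0, A[0][2] + B[2][0] = -3 + -3 = -6) = -6 (attained at k = 2)
  C[0][1] = min over k of (A[0][0] + B[0][1] = 0 + -5 = -5, A[0][1] + B[1][1] = -3 + 7 = 4, A[0][2] + B[2][1] = -3 + 0 = -3) = -5 (attained at k = 0)
  C[0][2] = min over k of (A[0][0] + B[0][2] = 0 + 9 = 9, A[0][1] + B[1][2] = -3 + 8 = 5, A[0][2] + B[2][2] = -3 + 8 = 5) = 5 (attained at k = 1)
  C[1][0] = min over k of (A[1][0] + B[0][0] = 8 + 9 = 17, A[1][1] + B[1][0] = 10 + 3 = 13, A[1][2] + B[2][0] = 1 + -3 = -2) = -2 (attained at k = 2)
  C[1][1] = min over k of (A[1][0] + B[0][1] = 8 + -5 = 3, A[1][1] + B[1][1] = 10 + 7 = 17, A[1][2] + B[2][1] = 1 + 0 = 1) = 1 (attained at k = 2)
  C[1][2] = min over k of (A[1][0] + B[0][2] = 8 + 9 = 17, A[1][1] + B[1][2] = 10 + 8 = 18, A[1][2] + B[2][2] = 1 + 8 = 9) = 9 (attained at k = 2)
  C[2][0] = min over k of (A[2][0] + B[0][0] = 3 + 9 = 12, A[2][1] + B[1][0] = -1 + 3 = 2, A[2][2] + B[2][0] = -4 + -3 = -7) = -7 (attained at k = 2)
  C[2][1] = min over k of (A[2][0] + B[0][1] = 3 + -5 = -2, A[2][1] + B[1][1] = -1 + 7 = 6, A[2][2] + B[2][1] = -4 + 0 = -4) = -4 (attained at k = 2)
  C[2][2] = min over k of (A[2][0] + B[0][2] = 3 + 9 = 12, A[2][1] + B[1][2] = -1 + 8 = 7, A[2][2] + B[2][2] = -4 + 8 = 4) = 4 (attained at k = 2)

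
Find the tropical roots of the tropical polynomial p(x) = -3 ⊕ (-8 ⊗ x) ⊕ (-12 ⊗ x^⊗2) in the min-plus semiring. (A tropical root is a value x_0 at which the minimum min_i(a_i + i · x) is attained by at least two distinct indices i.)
Roots: {4, 5}

Each tropical root is a break point of the lower envelope of the lines y = a_i + i · x (there are 3 lines, with slopes 0, 1, ..., 2). Only the lines that attain the minimum somewhere contribute to roots; other lines are dominated. Here the surviving (envelope) indices are i = 2, i = 1, i = 0.
Intersections between consecutive envelope lines give the roots: for adjacent envelope indices i < j the intersection is x = (a_i − a_j) / (j − i). Reading off the sorted break points: {4, 5}.
Verification: at each break x_0, at least two indices attain the minimum of min_i(a_i + i · x_0).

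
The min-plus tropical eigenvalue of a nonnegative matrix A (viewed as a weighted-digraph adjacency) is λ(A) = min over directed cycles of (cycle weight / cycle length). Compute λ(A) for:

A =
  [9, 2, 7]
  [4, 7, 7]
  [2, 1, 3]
λ(A) = 3

Enumerate directed cycles and compute their means (weight / length). Sample:
  cycle 0 → 0: weight = 9, length = 1, mean = 9/1 ≈ 9.000
  cycle 1 → 1: weight = 7, length = 1, mean = 7/1 ≈ 7.000
  cycle 2 → 2: weight = 3, length = 1, mean = 3/1 ≈ 3.000
  cycle 0 → 1 → 0: weight = 6, length = 2, mean = 6/2 ≈ 3.000
  cycle 0 → 2 → 0: weight = 9, length = 2, mean = 9/2 ≈ 4.500
  cycle 1 → 0 → 1: weight = 6, length = 2, mean = 6/2 ≈ 3.000
Minimum mean = 3.000, attained e.g. along the cycle 2 → 2 with weight 3 and length 1. So λ(A) = 3/1 = 3.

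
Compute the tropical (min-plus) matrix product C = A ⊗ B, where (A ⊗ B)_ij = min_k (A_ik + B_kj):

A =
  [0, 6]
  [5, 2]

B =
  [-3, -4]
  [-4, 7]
A ⊗ B =
  [-3, -4]
  [-2, 1]

Apply the min-plus product entry-by-entry:
  C[0][0] = min over k of (A[0][0] + B[0][0] = 0 + -3 = -3, A[0][1] + B[1][0] = 6 + -4 = 2) = -3 (attained at k = 0)
  C[0][1] = min over k of (A[0][0] + B[0][1] = 0 + -4 = -4, A[0][1] + B[1][1] = 6 + 7 = 13) = -4 (attained at k = 0)
  C[1][0] = min over k of (A[1][0] + B[0][0] = 5 + -3 = 2, A[1][1] + B[1][0] = 2 + -4 = -2) = -2 (attained at k = 1)
  C[1][1] = min over k of (A[1][0] + B[0][1] = 5 + -4 = 1, A[1][1] + B[1][1] = 2 + 7 = 9) = 1 (attained at k = 0)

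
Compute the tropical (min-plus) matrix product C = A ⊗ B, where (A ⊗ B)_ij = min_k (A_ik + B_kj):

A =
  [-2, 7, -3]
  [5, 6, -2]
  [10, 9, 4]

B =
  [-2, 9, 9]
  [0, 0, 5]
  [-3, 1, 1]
A ⊗ B =
  [-6, -2, -2]
  [-5, -1, -1]
  [1, 5, 5]

Apply the min-plus product entry-by-entry:
  C[0][0] = min over k of (A[0][0] + B[0][0] = -2 + -2 = -4, A[0][1] + B[1][0] = 7 + 0 = 7, A[0][2] + B[2][0] = -3 + -3 = -6) = -6 (attained at k = 2)
  C[0][1] = min over k of (A[0][0] + B[0][1] = -2 + 9 = 7, A[0][1] + B[1][1] = 7 + 0 = 7, A[0][2] + B[2][1] = -3 + 1 = -2) = -2 (attained at k = 2)
  C[0][2] = min over k of (A[0][0] + B[0][2] = -2 + 9 = 7, A[0][1] + B[1][2] = 7 + 5 = 12, A[0][2] + B[2][2] = -3 + 1 = -2) = -2 (attained at k = 2)
  C[1][0] = min over k of (A[1][0] + B[0][0] = 5 + -2 = 3, A[1][1] + B[1][0] = 6 + 0 = 6, A[1][2] + B[2][0] = -2 + -3 = -5) = -5 (attained at k = 2)
  C[1][1] = min over k of (A[1][0] + B[0][1] = 5 + 9 = 14, A[1][1] + B[1][1] = 6 + 0 = 6, A[1][2] + B[2][1] = -2 + 1 = -1) = -1 (attained at k = 2)
  C[1][2] = min over k of (A[1][0] + B[0][2] = 5 + 9 = 14, A[1][1] + B[1][2] = 6 + 5 = 11, A[1][2] + B[2][2] = -2 + 1 = -1) = -1 (attained at k = 2)
  C[2][0] = min over k of (A[2][0] + B[0][0] = 10 + -2 = 8, A[2][1] + B[1][0] = 9 + 0 = 9, A[2][2] + B[2][0] = 4 + -3 = 1) = 1 (attained at k = 2)
  C[2][1] = min over k of (A[2][0] + B[0][1] = 10 + 9 = 19, A[2][1] + B[1][1] = 9 + 0 = 9, A[2][2] + B[2][1] = 4 + 1 = 5) = 5 (attained at k = 2)
  C[2][2] = min over k of (A[2][0] + B[0][2] = 10 + 9 = 19, A[2][1] + B[1][2] = 9 + 5 = 14, A[2][2] + B[2][2] = 4 + 1 = 5) = 5 (attained at k = 2)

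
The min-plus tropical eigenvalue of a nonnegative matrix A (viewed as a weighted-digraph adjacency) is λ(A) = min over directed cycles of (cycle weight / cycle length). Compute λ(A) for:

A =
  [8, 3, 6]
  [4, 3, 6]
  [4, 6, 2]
λ(A) = 2

Enumerate directed cycles and compute their means (weight / length). Sample:
  cycle 0 → 0: weight = 8, length = 1, mean = 8/1 ≈ 8.000
  cycle 1 → 1: weight = 3, length = 1, mean = 3/1 ≈ 3.000
  cycle 2 → 2: weight = 2, length = 1, mean = 2/1 ≈ 2.000
  cycle 0 → 1 → 0: weight = 7, length = 2, mean = 7/2 ≈ 3.500
  cycle 0 → 2 → 0: weight = 10, length = 2, mean = 10/2 ≈ 5.000
  cycle 1 → 0 → 1: weight = 7, length = 2, mean = 7/2 ≈ 3.500
Minimum mean = 2.000, attained e.g. along the cycle 2 → 2 with weight 2 and length 1. So λ(A) = 2/1 = 2.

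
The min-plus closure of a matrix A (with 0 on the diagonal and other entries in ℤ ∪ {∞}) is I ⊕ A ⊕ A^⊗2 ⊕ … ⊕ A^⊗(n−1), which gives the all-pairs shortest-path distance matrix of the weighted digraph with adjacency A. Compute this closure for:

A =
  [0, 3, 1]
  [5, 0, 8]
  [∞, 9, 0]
Closure =
  [0, 3, 1]
  [5, 0, 6]
  [14, 9, 0]

This is the Floyd-Warshall all-pairs shortest-path computation. For each intermediate vertex k = 0, 1, …, 2, update dist[i][j] ← min(dist[i][j], dist[i][k] + dist[k][j]). The final matrix gives, for each (i, j), the minimum total weight of any directed path from i to j (possibly empty when i = j).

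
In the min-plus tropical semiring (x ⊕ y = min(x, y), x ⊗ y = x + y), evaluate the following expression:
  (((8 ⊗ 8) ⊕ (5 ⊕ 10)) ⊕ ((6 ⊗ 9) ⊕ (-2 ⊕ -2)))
(((8 ⊗ 8) ⊕ (5 ⊕ 10)) ⊕ ((6 ⊗ 9) ⊕ (-2 ⊕ -2))) = -2

Expand innermost to outermost. Recall ⊕ takes the minimum of its arguments and ⊗ takes their sum. Working out the expression (((8 ⊗ 8) ⊕ (5 ⊕ 10)) ⊕ ((6 ⊗ 9) ⊕ (-2 ⊕ -2))) gives -2.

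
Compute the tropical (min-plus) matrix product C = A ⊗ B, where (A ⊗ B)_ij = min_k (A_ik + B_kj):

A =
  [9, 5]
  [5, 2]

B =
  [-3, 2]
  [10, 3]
A ⊗ B =
  [6, 8]
  [2, 5]

Apply the min-plus product entry-by-entry:
  C[0][0] = min over k of (A[0][0] + B[0][0] = 9 + -3 = 6, A[0][1] + B[1][0] = 5 + 10 = 15) = 6 (attained at k = 0)
  C[0][1] = min over k of (A[0][0] + B[0][1] = 9 + 2 = 11, A[0][1] + B[1][1] = 5 + 3 = 8) = 8 (attained at k = 1)
  C[1][0] = min over k of (A[1][0] + B[0][0] = 5 + -3 = 2, A[1][1] + B[1][0] = 2 + 10 = 12) = 2 (attained at k = 0)
  C[1][1] = min over k of (A[1][0] + B[0][1] = 5 + 2 = 7, A[1][1] + B[1][1] = 2 + 3 = 5) = 5 (attained at k = 1)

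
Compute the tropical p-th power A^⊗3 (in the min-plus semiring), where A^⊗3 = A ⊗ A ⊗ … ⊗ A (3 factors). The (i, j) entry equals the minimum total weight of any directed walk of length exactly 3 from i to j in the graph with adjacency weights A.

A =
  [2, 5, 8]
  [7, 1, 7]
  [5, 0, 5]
A^⊗3 =
  [6, 7, 12]
  [9, 3, 9]
  [8, 2, 8]

Each entry (A^⊗3)_ij equals the minimum over all length-3 walks i = v_0 → v_1 → … → v_3 = j of Σ_t A[v_t][v_{t+1}]. For example, for (i, j) = (0, 2) we minimise over 9 possible intermediate vertex sequences; the minimum is 12, attained along the walk 0 → 0 → 0 → 2.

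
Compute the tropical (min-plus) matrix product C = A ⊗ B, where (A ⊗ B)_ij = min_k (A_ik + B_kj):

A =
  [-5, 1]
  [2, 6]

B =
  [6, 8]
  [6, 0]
A ⊗ B =
  [1, 1]
  [8, 6]

Apply the min-plus product entry-by-entry:
  C[0][0] = min over k of (A[0][0] + B[0][0] = -5 + 6 = 1, A[0][1] + B[1][0] = 1 + 6 = 7) = 1 (attained at k = 0)
  C[0][1] = min over k of (A[0][0] + B[0][1] = -5 + 8 = 3, A[0][1] + B[1][1] = 1 + 0 = 1) = 1 (attained at k = 1)
  C[1][0] = min over k of (A[1][0] + B[0][0] = 2 + 6 = 8, A[1][1] + B[1][0] = 6 + 6 = 12) = 8 (attained at k = 0)
  C[1][1] = min over k of (A[1][0] + B[0][1] = 2 + 8 = 10, A[1][1] + B[1][1] = 6 + 0 = 6) = 6 (attained at k = 1)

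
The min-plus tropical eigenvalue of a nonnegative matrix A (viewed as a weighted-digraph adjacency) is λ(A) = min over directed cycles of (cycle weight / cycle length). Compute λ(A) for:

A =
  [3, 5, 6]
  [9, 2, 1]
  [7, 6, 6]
λ(A) = 2

Enumerate directed cycles and compute their means (weight / length). Sample:
  cycle 0 → 0: weight = 3, length = 1, mean = 3/1 ≈ 3.000
  cycle 1 → 1: weight = 2, length = 1, mean = 2/1 ≈ 2.000
  cycle 2 → 2: weight = 6, length = 1, mean = 6/1 ≈ 6.000
  cycle 0 → 1 → 0: weight = 14, length = 2, mean = 14/2 ≈ 7.000
  cycle 0 → 2 → 0: weight = 13, length = 2, mean = 13/2 ≈ 6.500
  cycle 1 → 0 → 1: weight = 14, length = 2, mean = 14/2 ≈ 7.000
Minimum mean = 2.000, attained e.g. along the cycle 1 → 1 with weight 2 and length 1. So λ(A) = 2/1 = 2.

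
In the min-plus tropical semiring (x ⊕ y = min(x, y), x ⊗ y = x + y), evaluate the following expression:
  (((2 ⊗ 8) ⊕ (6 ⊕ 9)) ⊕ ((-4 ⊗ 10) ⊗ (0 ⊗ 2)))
(((2 ⊗ 8) ⊕ (6 ⊕ 9)) ⊕ ((-4 ⊗ 10) ⊗ (0 ⊗ 2))) = 6

Expand innermost to outermost. Recall ⊕ takes the minimum of its arguments and ⊗ takes their sum. Working out the expression (((2 ⊗ 8) ⊕ (6 ⊕ 9)) ⊕ ((-4 ⊗ 10) ⊗ (0 ⊗ 2))) gives 6.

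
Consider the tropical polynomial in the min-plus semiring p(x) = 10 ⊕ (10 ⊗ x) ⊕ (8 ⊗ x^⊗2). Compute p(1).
p(1) = 10

A tropical monomial a ⊗ x^⊗i evaluates to a + i · x. Evaluating each term at x = 1:
  Term 0 contributes 10 + 0 · 1 = 10
  Term 1 contributes 10 + 1 · 1 = 11
  Term 2 contributes 8 + 2 · 1 = 10
p(1) = ⊕ of these = min[10, 11, 10] = 10.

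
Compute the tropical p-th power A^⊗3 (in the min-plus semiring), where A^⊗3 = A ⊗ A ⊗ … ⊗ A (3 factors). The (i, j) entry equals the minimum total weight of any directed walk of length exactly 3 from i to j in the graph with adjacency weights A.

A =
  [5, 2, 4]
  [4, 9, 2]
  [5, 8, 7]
A^⊗3 =
  [9, 8, 9]
  [10, 9, 8]
  [11, 12, 9]

Each entry (A^⊗3)_ij equals the minimum over all length-3 walks i = v_0 → v_1 → … → v_3 = j of Σ_t A[v_t][v_{t+1}]. For example, for (i, j) = (0, 2) we minimise over 9 possible intermediate vertex sequences; the minimum is 9, attained along the walk 0 → 0 → 1 → 2.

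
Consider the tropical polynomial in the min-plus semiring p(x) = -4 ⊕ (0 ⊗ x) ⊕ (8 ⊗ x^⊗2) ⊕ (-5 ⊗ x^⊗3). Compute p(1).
p(1) = -4

A tropical monomial a ⊗ x^⊗i evaluates to a + i · x. Evaluating each term at x = 1:
  Term 0 contributes -4 + 0 · 1 = -4
  Term 1 contributes 0 + 1 · 1 = 1
  Term 2 contributes 8 + 2 · 1 = 10
  Term 3 contributes -5 + 3 · 1 = -2
p(1) = ⊕ of these = min[-4, 1, 10, -2] = -4.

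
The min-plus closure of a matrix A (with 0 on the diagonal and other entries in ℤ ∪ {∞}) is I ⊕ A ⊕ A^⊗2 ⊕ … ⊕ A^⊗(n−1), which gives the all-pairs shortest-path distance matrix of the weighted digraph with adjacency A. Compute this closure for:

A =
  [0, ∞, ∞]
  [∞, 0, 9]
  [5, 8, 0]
Closure =
  [0, ∞, ∞]
  [14, 0, 9]
  [5, 8, 0]

This is the Floyd-Warshall all-pairs shortest-path computation. For each intermediate vertex k = 0, 1, …, 2, update dist[i][j] ← min(dist[i][j], dist[i][k] + dist[k][j]). The final matrix gives, for each (i, j), the minimum total weight of any directed path from i to j (possibly empty when i = j).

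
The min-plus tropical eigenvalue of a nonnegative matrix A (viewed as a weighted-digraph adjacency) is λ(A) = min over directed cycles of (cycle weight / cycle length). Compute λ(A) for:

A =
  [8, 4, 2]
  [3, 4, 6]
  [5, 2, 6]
λ(A) = 7/3

Enumerate directed cycles and compute their means (weight / length). Sample:
  cycle 0 → 0: weight = 8, length = 1, mean = 8/1 ≈ 8.000
  cycle 1 → 1: weight = 4, length = 1, mean = 4/1 ≈ 4.000
  cycle 2 → 2: weight = 6, length = 1, mean = 6/1 ≈ 6.000
  cycle 0 → 1 → 0: weight = 7, length = 2, mean = 7/2 ≈ 3.500
  cycle 0 → 2 → 0: weight = 7, length = 2, mean = 7/2 ≈ 3.500
  cycle 1 → 0 → 1: weight = 7, length = 2, mean = 7/2 ≈ 3.500
Minimum mean = 2.333, attained e.g. along the cycle 0 → 2 → 1 → 0 with weight 7 and length 3. So λ(A) = 7/3 = 7/3.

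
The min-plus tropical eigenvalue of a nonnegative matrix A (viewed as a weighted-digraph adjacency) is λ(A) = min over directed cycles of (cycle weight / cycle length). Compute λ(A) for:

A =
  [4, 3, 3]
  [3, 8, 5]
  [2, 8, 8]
λ(A) = 5/2

Enumerate directed cycles and compute their means (weight / length). Sample:
  cycle 0 → 0: weight = 4, length = 1, mean = 4/1 ≈ 4.000
  cycle 1 → 1: weight = 8, length = 1, mean = 8/1 ≈ 8.000
  cycle 2 → 2: weight = 8, length = 1, mean = 8/1 ≈ 8.000
  cycle 0 → 1 → 0: weight = 6, length = 2, mean = 6/2 ≈ 3.000
  cycle 0 → 2 → 0: weight = 5, length = 2, mean = 5/2 ≈ 2.500
  cycle 1 → 0 → 1: weight = 6, length = 2, mean = 6/2 ≈ 3.000
Minimum mean = 2.500, attained e.g. along the cycle 0 → 2 → 0 with weight 5 and length 2. So λ(A) = 5/2 = 5/2.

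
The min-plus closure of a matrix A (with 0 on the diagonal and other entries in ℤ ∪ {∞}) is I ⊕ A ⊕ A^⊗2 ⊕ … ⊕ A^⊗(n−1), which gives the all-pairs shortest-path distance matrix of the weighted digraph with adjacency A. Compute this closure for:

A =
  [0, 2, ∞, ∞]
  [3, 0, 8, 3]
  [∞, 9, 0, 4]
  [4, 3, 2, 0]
Closure =
  [0, 2, 7, 5]
  [3, 0, 5, 3]
  [8, 7, 0, 4]
  [4, 3, 2, 0]

This is the Floyd-Warshall all-pairs shortest-path computation. For each intermediate vertex k = 0, 1, …, 3, update dist[i][j] ← min(dist[i][j], dist[i][k] + dist[k][j]). The final matrix gives, for each (i, j), the minimum total weight of any directed path from i to j (possibly empty when i = j).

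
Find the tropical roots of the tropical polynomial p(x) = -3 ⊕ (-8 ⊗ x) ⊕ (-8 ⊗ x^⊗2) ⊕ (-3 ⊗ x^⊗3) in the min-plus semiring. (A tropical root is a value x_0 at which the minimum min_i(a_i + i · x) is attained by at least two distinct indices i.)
Roots: {-5, 0, 5}

Each tropical root is a break point of the lower envelope of the lines y = a_i + i · x (there are 4 lines, with slopes 0, 1, ..., 3). Only the lines that attain the minimum somewhere contribute to roots; other lines are dominated. Here the surviving (envelope) indices are i = 3, i = 2, i = 1, i = 0.
Intersections between consecutive envelope lines give the roots: for adjacent envelope indices i < j the intersection is x = (a_i − a_j) / (j − i). Reading off the sorted break points: {-5, 0, 5}.
Verification: at each break x_0, at least two indices attain the minimum of min_i(a_i + i · x_0).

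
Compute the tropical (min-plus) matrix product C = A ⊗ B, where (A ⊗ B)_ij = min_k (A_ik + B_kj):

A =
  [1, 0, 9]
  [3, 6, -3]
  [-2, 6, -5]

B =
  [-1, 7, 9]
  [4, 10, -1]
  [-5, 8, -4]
A ⊗ B =
  [0, 8, -1]
  [-8, 5, -7]
  [-10, 3, -9]

Apply the min-plus product entry-by-entry:
  C[0][0] = min over k of (A[0][0] + B[0][0] = 1 + -1 = 0, A[0][1] + B[1][0] = 0 + 4 = 4, A[0][2] + B[2][0] = 9 + -5 = 4) = 0 (attained at k = 0)
  C[0][1] = min over k of (A[0][0] + B[0][1] = 1 + 7 = 8, A[0][1] + B[1][1] = 0 + 10 = 10, A[0][2] + B[2][1] = 9 + 8 = 17) = 8 (attained at k = 0)
  C[0][2] = min over k of (A[0][0] + B[0][2] = 1 + 9 = 10, A[0][1] + B[1][2] = 0 + -1 = -1, A[0][2] + B[2][2] = 9 + -4 = 5) = -1 (attained at k = 1)
  C[1][0] = min over k of (A[1][0] + B[0][0] = 3 + -1 = 2, A[1][1] + B[1][0] = 6 + 4 = 10, A[1][2] + B[2][0] = -3 + -5 = -8) = -8 (attained at k = 2)
  C[1][1] = min over k of (A[1][0] + B[0][1] = 3 + 7 = 10, A[1][1] + B[1][1] = 6 + 10 = 16, A[1][2] + B[2][1] = -3 + 8 = 5) = 5 (attained at k = 2)
  C[1][2] = min over k of (A[1][0] + B[0][2] = 3 + 9 = 12, A[1][1] + B[1][2] = 6 + -1 = 5, A[1][2] + B[2][2] = -3 + -4 = -7) = -7 (attained at k = 2)
  C[2][0] = min over k of (A[2][0] + B[0][0] = -2 + -1 = -3, A[2][1] + B[1][0] = 6 + 4 = 10, A[2][2] + B[2][0] = -5 + -5 = -10) = -10 (attained at k = 2)
  C[2][1] = min over k of (A[2][0] + B[0][1] = -2 + 7 = 5, A[2][1] + B[1][1] = 6 + 10 = 16, A[2][2] + B[2][1] = -5 + 8 = 3) = 3 (attained at k = 2)
  C[2][2] = min over k of (A[2][0] + B[0][2] = -2 + 9 = 7, A[2][1] + B[1][2] = 6 + -1 = 5, A[2][2] + B[2][2] = -5 + -4 = -9) = -9 (attained at k = 2)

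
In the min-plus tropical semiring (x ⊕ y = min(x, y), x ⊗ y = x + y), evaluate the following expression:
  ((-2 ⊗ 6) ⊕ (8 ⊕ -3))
((-2 ⊗ 6) ⊕ (8 ⊕ -3)) = -3

Expand innermost to outermost. Recall ⊕ takes the minimum of its arguments and ⊗ takes their sum. Working out the expression ((-2 ⊗ 6) ⊕ (8 ⊕ -3)) gives -3.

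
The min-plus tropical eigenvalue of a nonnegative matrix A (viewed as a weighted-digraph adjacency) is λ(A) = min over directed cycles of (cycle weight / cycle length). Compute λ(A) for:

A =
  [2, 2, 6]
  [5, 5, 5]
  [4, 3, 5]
λ(A) = 2

Enumerate directed cycles and compute their means (weight / length). Sample:
  cycle 0 → 0: weight = 2, length = 1, mean = 2/1 ≈ 2.000
  cycle 1 → 1: weight = 5, length = 1, mean = 5/1 ≈ 5.000
  cycle 2 → 2: weight = 5, length = 1, mean = 5/1 ≈ 5.000
  cycle 0 → 1 → 0: weight = 7, length = 2, mean = 7/2 ≈ 3.500
  cycle 0 → 2 → 0: weight = 10, length = 2, mean = 10/2 ≈ 5.000
  cycle 1 → 0 → 1: weight = 7, length = 2, mean = 7/2 ≈ 3.500
Minimum mean = 2.000, attained e.g. along the cycle 0 → 0 with weight 2 and length 1. So λ(A) = 2/1 = 2.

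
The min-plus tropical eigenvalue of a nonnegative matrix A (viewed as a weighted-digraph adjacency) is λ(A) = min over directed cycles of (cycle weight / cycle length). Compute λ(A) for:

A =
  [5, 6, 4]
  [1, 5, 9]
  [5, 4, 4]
λ(A) = 3

Enumerate directed cycles and compute their means (weight / length). Sample:
  cycle 0 → 0: weight = 5, length = 1, mean = 5/1 ≈ 5.000
  cycle 1 → 1: weight = 5, length = 1, mean = 5/1 ≈ 5.000
  cycle 2 → 2: weight = 4, length = 1, mean = 4/1 ≈ 4.000
  cycle 0 → 1 → 0: weight = 7, length = 2, mean = 7/2 ≈ 3.500
  cycle 0 → 2 → 0: weight = 9, length = 2, mean = 9/2 ≈ 4.500
  cycle 1 → 0 → 1: weight = 7, length = 2, mean = 7/2 ≈ 3.500
Minimum mean = 3.000, attained e.g. along the cycle 0 → 2 → 1 → 0 with weight 9 and length 3. So λ(A) = 9/3 = 3.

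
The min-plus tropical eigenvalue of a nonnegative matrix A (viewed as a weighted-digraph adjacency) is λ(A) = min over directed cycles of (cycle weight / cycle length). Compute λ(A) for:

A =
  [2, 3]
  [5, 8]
λ(A) = 2

Enumerate directed cycles and compute their means (weight / length). Sample:
  cycle 0 → 0: weight = 2, length = 1, mean = 2/1 ≈ 2.000
  cycle 1 → 1: weight = 8, length = 1, mean = 8/1 ≈ 8.000
  cycle 0 → 1 → 0: weight = 8, length = 2, mean = 8/2 ≈ 4.000
  cycle 1 → 0 → 1: weight = 8, length = 2, mean = 8/2 ≈ 4.000
Minimum mean = 2.000, attained e.g. along the cycle 0 → 0 with weight 2 and length 1. So λ(A) = 2/1 = 2.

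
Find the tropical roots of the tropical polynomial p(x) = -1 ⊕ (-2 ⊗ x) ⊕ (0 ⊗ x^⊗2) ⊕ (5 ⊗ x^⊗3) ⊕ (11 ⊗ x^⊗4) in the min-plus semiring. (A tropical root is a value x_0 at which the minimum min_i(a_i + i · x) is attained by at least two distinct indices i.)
Roots: {-6, -5, -2, 1}

Each tropical root is a break point of the lower envelope of the lines y = a_i + i · x (there are 5 lines, with slopes 0, 1, ..., 4). Only the lines that attain the minimum somewhere contribute to roots; other lines are dominated. Here the surviving (envelope) indices are i = 4, i = 3, i = 2, i = 1, i = 0.
Intersections between consecutive envelope lines give the roots: for adjacent envelope indices i < j the intersection is x = (a_i − a_j) / (j − i). Reading off the sorted break points: {-6, -5, -2, 1}.
Verification: at each break x_0, at least two indices attain the minimum of min_i(a_i + i · x_0).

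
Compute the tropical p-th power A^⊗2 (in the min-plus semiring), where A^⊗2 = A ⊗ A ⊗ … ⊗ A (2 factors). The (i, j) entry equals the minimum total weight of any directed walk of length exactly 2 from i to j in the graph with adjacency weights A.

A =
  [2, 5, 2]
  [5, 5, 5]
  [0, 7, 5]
A^⊗2 =
  [2, 7, 4]
  [5, 10, 7]
  [2, 5, 2]

Each entry (A^⊗2)_ij equals the minimum over all length-2 walks i = v_0 → v_1 → … → v_2 = j of Σ_t A[v_t][v_{t+1}]. For example, for (i, j) = (0, 2) we minimise over 3 possible intermediate vertex sequences; the minimum is 4, attained along the walk 0 → 0 → 2.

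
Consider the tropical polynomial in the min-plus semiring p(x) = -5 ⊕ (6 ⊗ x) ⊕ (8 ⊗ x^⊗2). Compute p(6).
p(6) = -5

A tropical monomial a ⊗ x^⊗i evaluates to a + i · x. Evaluating each term at x = 6:
  Term 0 contributes -5 + 0 · 6 = -5
  Term 1 contributes 6 + 1 · 6 = 12
  Term 2 contributes 8 + 2 · 6 = 20
p(6) = ⊕ of these = min[-5, 12, 20] = -5.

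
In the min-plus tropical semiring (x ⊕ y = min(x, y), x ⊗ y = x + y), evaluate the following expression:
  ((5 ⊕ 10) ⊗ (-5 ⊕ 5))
((5 ⊕ 10) ⊗ (-5 ⊕ 5)) = 0

Expand innermost to outermost. Recall ⊕ takes the minimum of its arguments and ⊗ takes their sum. Working out the expression ((5 ⊕ 10) ⊗ (-5 ⊕ 5)) gives 0.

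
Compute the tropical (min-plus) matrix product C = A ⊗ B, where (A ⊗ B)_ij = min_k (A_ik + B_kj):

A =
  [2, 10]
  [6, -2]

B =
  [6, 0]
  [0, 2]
A ⊗ B =
  [8, 2]
  [-2, 0]

Apply the min-plus product entry-by-entry:
  C[0][0] = min over k of (A[0][0] + B[0][0] = 2 + 6 = 8, A[0][1] + B[1][0] = 10 + 0 = 10) = 8 (attained at k = 0)
  C[0][1] = min over k of (A[0][0] + B[0][1] = 2 + 0 = 2, A[0][1] + B[1][1] = 10 + 2 = 12) = 2 (attained at k = 0)
  C[1][0] = min over k of (A[1][0] + B[0][0] = 6 + 6 = 12, A[1][1] + B[1][0] = -2 + 0 = -2) = -2 (attained at k = 1)
  C[1][1] = min over k of (A[1][0] + B[0][1] = 6 + 0 = 6, A[1][1] + B[1][1] = -2 + 2 = 0) = 0 (attained at k = 1)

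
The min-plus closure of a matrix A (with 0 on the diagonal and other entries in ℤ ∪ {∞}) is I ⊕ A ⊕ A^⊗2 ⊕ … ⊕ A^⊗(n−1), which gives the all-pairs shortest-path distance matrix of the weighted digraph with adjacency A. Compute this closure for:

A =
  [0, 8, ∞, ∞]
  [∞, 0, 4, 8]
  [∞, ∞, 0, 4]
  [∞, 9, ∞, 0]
Closure =
  [0, 8, 12, 16]
  [∞, 0, 4, 8]
  [∞, 13, 0, 4]
  [∞, 9, 13, 0]

This is the Floyd-Warshall all-pairs shortest-path computation. For each intermediate vertex k = 0, 1, …, 3, update dist[i][j] ← min(dist[i][j], dist[i][k] + dist[k][j]). The final matrix gives, for each (i, j), the minimum total weight of any directed path from i to j (possibly empty when i = j).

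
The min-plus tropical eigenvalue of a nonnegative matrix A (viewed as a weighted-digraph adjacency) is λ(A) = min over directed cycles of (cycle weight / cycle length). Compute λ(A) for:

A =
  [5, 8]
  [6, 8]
λ(A) = 5

Enumerate directed cycles and compute their means (weight / length). Sample:
  cycle 0 → 0: weight = 5, length = 1, mean = 5/1 ≈ 5.000
  cycle 1 → 1: weight = 8, length = 1, mean = 8/1 ≈ 8.000
  cycle 0 → 1 → 0: weight = 14, length = 2, mean = 14/2 ≈ 7.000
  cycle 1 → 0 → 1: weight = 14, length = 2, mean = 14/2 ≈ 7.000
Minimum mean = 5.000, attained e.g. along the cycle 0 → 0 with weight 5 and length 1. So λ(A) = 5/1 = 5.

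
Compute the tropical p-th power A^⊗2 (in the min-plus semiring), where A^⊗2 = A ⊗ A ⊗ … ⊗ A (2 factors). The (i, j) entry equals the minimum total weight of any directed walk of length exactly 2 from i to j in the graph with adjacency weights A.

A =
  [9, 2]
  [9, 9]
A^⊗2 =
  [11, 11]
  [18, 11]

Each entry (A^⊗2)_ij equals the minimum over all length-2 walks i = v_0 → v_1 → … → v_2 = j of Σ_t A[v_t][v_{t+1}]. For example, for (i, j) = (0, 1) we minimise over 2 possible intermediate vertex sequences; the minimum is 11, attained along the walk 0 → 0 → 1.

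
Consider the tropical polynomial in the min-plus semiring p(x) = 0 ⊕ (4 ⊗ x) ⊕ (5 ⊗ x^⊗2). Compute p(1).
p(1) = 0

A tropical monomial a ⊗ x^⊗i evaluates to a + i · x. Evaluating each term at x = 1:
  Term 0 contributes 0 + 0 · 1 = 0
  Term 1 contributes 4 + 1 · 1 = 5
  Term 2 contributes 5 + 2 · 1 = 7
p(1) = ⊕ of these = min[0, 5, 7] = 0.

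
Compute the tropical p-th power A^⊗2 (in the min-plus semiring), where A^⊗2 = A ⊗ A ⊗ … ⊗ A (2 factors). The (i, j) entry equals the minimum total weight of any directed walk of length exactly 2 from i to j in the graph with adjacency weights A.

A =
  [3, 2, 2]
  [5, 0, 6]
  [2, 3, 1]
A^⊗2 =
  [4, 2, 3]
  [5, 0, 6]
  [3, 3, 2]

Each entry (A^⊗2)_ij equals the minimum over all length-2 walks i = v_0 → v_1 → … → v_2 = j of Σ_t A[v_t][v_{t+1}]. For example, for (i, j) = (0, 2) we minimise over 3 possible intermediate vertex sequences; the minimum is 3, attained along the walk 0 → 2 → 2.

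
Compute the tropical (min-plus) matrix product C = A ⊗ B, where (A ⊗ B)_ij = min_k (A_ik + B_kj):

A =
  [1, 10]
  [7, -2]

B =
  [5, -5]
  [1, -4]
A ⊗ B =
  [6, -4]
  [-1, -6]

Apply the min-plus product entry-by-entry:
  C[0][0] = min over k of (A[0][0] + B[0][0] = 1 + 5 = 6, A[0][1] + B[1][0] = 10 + 1 = 11) = 6 (attained at k = 0)
  C[0][1] = min over k of (A[0][0] + B[0][1] = 1 + -5 = -4, A[0][1] + B[1][1] = 10 + -4 = 6) = -4 (attained at k = 0)
  C[1][0] = min over k of (A[1][0] + B[0][0] = 7 + 5 = 12, A[1][1] + B[1][0] = -2 + 1 = -1) = -1 (attained at k = 1)
  C[1][1] = min over k of (A[1][0] + B[0][1] = 7 + -5 = 2, A[1][1] + B[1][1] = -2 + -4 = -6) = -6 (attained at k = 1)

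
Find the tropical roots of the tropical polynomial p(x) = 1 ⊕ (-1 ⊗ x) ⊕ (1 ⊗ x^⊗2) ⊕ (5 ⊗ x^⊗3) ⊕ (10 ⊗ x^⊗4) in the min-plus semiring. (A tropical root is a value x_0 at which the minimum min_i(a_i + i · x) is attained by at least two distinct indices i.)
Roots: {-5, -4, -2, 2}

Each tropical root is a break point of the lower envelope of the lines y = a_i + i · x (there are 5 lines, with slopes 0, 1, ..., 4). Only the lines that attain the minimum somewhere contribute to roots; other lines are dominated. Here the surviving (envelope) indices are i = 4, i = 3, i = 2, i = 1, i = 0.
Intersections between consecutive envelope lines give the roots: for adjacent envelope indices i < j the intersection is x = (a_i − a_j) / (j − i). Reading off the sorted break points: {-5, -4, -2, 2}.
Verification: at each break x_0, at least two indices attain the minimum of min_i(a_i + i · x_0).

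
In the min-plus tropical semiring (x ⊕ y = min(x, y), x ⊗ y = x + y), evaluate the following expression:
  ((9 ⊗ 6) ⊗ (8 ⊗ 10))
((9 ⊗ 6) ⊗ (8 ⊗ 10)) = 33

Expand innermost to outermost. Recall ⊕ takes the minimum of its arguments and ⊗ takes their sum. Working out the expression ((9 ⊗ 6) ⊗ (8 ⊗ 10)) gives 33.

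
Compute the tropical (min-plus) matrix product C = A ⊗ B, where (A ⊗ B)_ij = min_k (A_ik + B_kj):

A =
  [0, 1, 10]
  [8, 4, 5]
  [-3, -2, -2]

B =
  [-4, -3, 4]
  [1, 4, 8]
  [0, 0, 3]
A ⊗ B =
  [-4, -3, 4]
  [4, 5, 8]
  [-7, -6, 1]

Apply the min-plus product entry-by-entry:
  C[0][0] = min over k of (A[0][0] + B[0][0] = 0 + -4 = -4, A[0][1] + B[1][0] = 1 + 1 = 2, A[0][2] + B[2][0] = 10 + 0 = 10) = -4 (attained at k = 0)
  C[0][1] = min over k of (A[0][0] + B[0][1] = 0 + -3 = -3, A[0][1] + B[1][1] = 1 + 4 = 5, A[0][2] + B[2][1] = 10 + 0 = 10) = -3 (attained at k = 0)
  C[0][2] = min over k of (A[0][0] + B[0][2] = 0 + 4 = 4, A[0][1] + B[1][2] = 1 + 8 = 9, A[0][2] + B[2][2] = 10 + 3 = 13) = 4 (attained at k = 0)
  C[1][0] = min over k of (A[1][0] + B[0][0] = 8 + -4 = 4, A[1][1] + B[1][0] = 4 + 1 = 5, A[1][2] + B[2][0] = 5 + 0 = 5) = 4 (attained at k = 0)
  C[1][1] = min over k of (A[1][0] + B[0][1] = 8 + -3 = 5, A[1][1] + B[1][1] = 4 + 4 = 8, A[1][2] + B[2][1] = 5 + 0 = 5) = 5 (attained at k = 0)
  C[1][2] = min over k of (A[1][0] + B[0][2] = 8 + 4 = 12, A[1][1] + B[1][2] = 4 + 8 = 12, A[1][2] + B[2][2] = 5 + 3 = 8) = 8 (attained at k = 2)
  C[2][0] = min over k of (A[2][0] + B[0][0] = -3 + -4 = -7, A[2][1] + B[1][0] = -2 + 1 = -1, A[2][2] + B[2][0] = -2 + 0 = -2) = -7 (attained at k = 0)
  C[2][1] = min over k of (A[2][0] + B[0][1] = -3 + -3 = -6, A[2][1] + B[1][1] = -2 + 4 = 2, A[2][2] + B[2][1] = -2 + 0 = -2) = -6 (attained at k = 0)
  C[2][2] = min over k of (A[2][0] + B[0][2] = -3 + 4 = 1, A[2][1] + B[1][2] = -2 + 8 = 6, A[2][2] + B[2][2] = -2 + 3 = 1) = 1 (attained at k = 0)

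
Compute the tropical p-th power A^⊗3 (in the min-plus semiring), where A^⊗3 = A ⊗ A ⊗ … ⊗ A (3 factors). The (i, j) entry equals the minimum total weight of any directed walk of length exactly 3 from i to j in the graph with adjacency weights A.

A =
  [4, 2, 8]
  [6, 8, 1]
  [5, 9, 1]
A^⊗3 =
  [8, 10, 4]
  [7, 8, 3]
  [7, 8, 3]

Each entry (A^⊗3)_ij equals the minimum over all length-3 walks i = v_0 → v_1 → … → v_3 = j of Σ_t A[v_t][v_{t+1}]. For example, for (i, j) = (0, 2) we minimise over 9 possible intermediate vertex sequences; the minimum is 4, attained along the walk 0 → 1 → 2 → 2.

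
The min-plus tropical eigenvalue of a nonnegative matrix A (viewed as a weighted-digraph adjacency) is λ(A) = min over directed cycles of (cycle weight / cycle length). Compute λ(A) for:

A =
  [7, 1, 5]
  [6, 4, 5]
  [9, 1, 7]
λ(A) = 3

Enumerate directed cycles and compute their means (weight / length). Sample:
  cycle 0 → 0: weight = 7, length = 1, mean = 7/1 ≈ 7.000
  cycle 1 → 1: weight = 4, length = 1, mean = 4/1 ≈ 4.000
  cycle 2 → 2: weight = 7, length = 1, mean = 7/1 ≈ 7.000
  cycle 0 → 1 → 0: weight = 7, length = 2, mean = 7/2 ≈ 3.500
  cycle 0 → 2 → 0: weight = 14, length = 2, mean = 14/2 ≈ 7.000
  cycle 1 → 0 → 1: weight = 7, length = 2, mean = 7/2 ≈ 3.500
Minimum mean = 3.000, attained e.g. along the cycle 1 → 2 → 1 with weight 6 and length 2. So λ(A) = 6/2 = 3.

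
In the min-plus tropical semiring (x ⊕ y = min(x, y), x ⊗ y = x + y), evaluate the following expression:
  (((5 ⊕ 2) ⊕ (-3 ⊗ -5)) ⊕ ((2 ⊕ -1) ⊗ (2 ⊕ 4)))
(((5 ⊕ 2) ⊕ (-3 ⊗ -5)) ⊕ ((2 ⊕ -1) ⊗ (2 ⊕ 4))) = -8

Expand innermost to outermost. Recall ⊕ takes the minimum of its arguments and ⊗ takes their sum. Working out the expression (((5 ⊕ 2) ⊕ (-3 ⊗ -5)) ⊕ ((2 ⊕ -1) ⊗ (2 ⊕ 4))) gives -8.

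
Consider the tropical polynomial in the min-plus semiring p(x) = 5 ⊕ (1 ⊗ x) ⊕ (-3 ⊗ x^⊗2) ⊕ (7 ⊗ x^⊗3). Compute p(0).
p(0) = -3

A tropical monomial a ⊗ x^⊗i evaluates to a + i · x. Evaluating each term at x = 0:
  Term 0 contributes 5 + 0 · 0 = 5
  Term 1 contributes 1 + 1 · 0 = 1
  Term 2 contributes -3 + 2 · 0 = -3
  Term 3 contributes 7 + 3 · 0 = 7
p(0) = ⊕ of these = min[5, 1, -3, 7] = -3.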